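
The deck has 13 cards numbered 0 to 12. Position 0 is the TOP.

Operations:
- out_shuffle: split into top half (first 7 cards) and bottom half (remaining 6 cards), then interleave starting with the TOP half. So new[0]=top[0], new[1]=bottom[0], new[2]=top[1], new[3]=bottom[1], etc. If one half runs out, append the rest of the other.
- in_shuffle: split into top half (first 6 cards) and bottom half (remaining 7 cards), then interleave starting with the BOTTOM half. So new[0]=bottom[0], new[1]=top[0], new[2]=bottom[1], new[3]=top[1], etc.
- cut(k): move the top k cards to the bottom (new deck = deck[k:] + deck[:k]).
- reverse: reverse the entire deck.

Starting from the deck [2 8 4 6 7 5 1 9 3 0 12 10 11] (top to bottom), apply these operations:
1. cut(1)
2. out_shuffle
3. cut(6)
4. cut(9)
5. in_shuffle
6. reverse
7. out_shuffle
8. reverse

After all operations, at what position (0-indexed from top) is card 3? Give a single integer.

After op 1 (cut(1)): [8 4 6 7 5 1 9 3 0 12 10 11 2]
After op 2 (out_shuffle): [8 3 4 0 6 12 7 10 5 11 1 2 9]
After op 3 (cut(6)): [7 10 5 11 1 2 9 8 3 4 0 6 12]
After op 4 (cut(9)): [4 0 6 12 7 10 5 11 1 2 9 8 3]
After op 5 (in_shuffle): [5 4 11 0 1 6 2 12 9 7 8 10 3]
After op 6 (reverse): [3 10 8 7 9 12 2 6 1 0 11 4 5]
After op 7 (out_shuffle): [3 6 10 1 8 0 7 11 9 4 12 5 2]
After op 8 (reverse): [2 5 12 4 9 11 7 0 8 1 10 6 3]
Card 3 is at position 12.

Answer: 12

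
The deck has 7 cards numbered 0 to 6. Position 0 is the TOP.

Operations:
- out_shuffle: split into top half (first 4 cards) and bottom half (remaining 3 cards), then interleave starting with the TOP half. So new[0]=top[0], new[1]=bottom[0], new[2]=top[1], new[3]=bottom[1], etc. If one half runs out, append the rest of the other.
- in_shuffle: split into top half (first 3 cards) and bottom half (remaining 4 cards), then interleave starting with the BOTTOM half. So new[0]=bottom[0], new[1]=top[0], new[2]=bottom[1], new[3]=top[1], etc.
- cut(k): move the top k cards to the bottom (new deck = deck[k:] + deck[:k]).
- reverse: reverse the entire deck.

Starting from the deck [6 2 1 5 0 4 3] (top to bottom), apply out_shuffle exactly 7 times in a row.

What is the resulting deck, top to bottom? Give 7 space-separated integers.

Answer: 6 0 2 4 1 3 5

Derivation:
After op 1 (out_shuffle): [6 0 2 4 1 3 5]
After op 2 (out_shuffle): [6 1 0 3 2 5 4]
After op 3 (out_shuffle): [6 2 1 5 0 4 3]
After op 4 (out_shuffle): [6 0 2 4 1 3 5]
After op 5 (out_shuffle): [6 1 0 3 2 5 4]
After op 6 (out_shuffle): [6 2 1 5 0 4 3]
After op 7 (out_shuffle): [6 0 2 4 1 3 5]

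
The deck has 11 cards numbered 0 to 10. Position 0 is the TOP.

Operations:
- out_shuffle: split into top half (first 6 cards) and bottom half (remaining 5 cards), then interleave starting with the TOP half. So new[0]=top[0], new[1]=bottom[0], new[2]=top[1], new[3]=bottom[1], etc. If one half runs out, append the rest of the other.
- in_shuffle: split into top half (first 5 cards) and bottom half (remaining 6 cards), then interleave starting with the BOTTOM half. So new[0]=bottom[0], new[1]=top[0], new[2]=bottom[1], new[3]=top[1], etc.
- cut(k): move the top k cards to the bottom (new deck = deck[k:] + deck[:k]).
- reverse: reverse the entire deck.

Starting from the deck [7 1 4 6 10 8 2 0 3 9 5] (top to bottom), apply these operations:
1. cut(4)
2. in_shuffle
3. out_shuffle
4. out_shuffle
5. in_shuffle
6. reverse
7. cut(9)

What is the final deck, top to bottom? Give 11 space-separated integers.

After op 1 (cut(4)): [10 8 2 0 3 9 5 7 1 4 6]
After op 2 (in_shuffle): [9 10 5 8 7 2 1 0 4 3 6]
After op 3 (out_shuffle): [9 1 10 0 5 4 8 3 7 6 2]
After op 4 (out_shuffle): [9 8 1 3 10 7 0 6 5 2 4]
After op 5 (in_shuffle): [7 9 0 8 6 1 5 3 2 10 4]
After op 6 (reverse): [4 10 2 3 5 1 6 8 0 9 7]
After op 7 (cut(9)): [9 7 4 10 2 3 5 1 6 8 0]

Answer: 9 7 4 10 2 3 5 1 6 8 0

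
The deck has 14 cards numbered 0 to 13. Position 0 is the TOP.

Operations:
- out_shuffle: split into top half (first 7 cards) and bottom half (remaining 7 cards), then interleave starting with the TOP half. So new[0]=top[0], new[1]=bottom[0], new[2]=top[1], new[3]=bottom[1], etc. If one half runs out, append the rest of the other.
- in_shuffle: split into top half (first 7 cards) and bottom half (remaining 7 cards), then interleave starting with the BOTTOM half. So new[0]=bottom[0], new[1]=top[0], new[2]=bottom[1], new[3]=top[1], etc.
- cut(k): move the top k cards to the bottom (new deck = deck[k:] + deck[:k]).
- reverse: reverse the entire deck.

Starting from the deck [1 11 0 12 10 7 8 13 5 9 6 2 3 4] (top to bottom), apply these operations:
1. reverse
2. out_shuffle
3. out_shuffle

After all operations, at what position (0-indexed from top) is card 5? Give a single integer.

After op 1 (reverse): [4 3 2 6 9 5 13 8 7 10 12 0 11 1]
After op 2 (out_shuffle): [4 8 3 7 2 10 6 12 9 0 5 11 13 1]
After op 3 (out_shuffle): [4 12 8 9 3 0 7 5 2 11 10 13 6 1]
Card 5 is at position 7.

Answer: 7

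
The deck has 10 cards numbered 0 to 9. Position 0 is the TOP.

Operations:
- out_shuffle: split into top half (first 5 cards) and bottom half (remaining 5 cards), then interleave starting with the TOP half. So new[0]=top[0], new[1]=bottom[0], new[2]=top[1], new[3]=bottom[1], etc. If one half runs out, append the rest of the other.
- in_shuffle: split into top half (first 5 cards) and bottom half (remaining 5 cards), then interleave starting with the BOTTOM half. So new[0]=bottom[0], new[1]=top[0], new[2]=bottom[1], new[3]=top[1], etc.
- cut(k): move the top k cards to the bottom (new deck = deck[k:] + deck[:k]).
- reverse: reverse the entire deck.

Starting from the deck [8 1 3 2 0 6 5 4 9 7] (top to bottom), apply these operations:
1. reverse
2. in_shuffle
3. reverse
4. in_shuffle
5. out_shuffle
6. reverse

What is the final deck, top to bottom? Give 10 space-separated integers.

Answer: 4 2 0 8 1 9 7 6 5 3

Derivation:
After op 1 (reverse): [7 9 4 5 6 0 2 3 1 8]
After op 2 (in_shuffle): [0 7 2 9 3 4 1 5 8 6]
After op 3 (reverse): [6 8 5 1 4 3 9 2 7 0]
After op 4 (in_shuffle): [3 6 9 8 2 5 7 1 0 4]
After op 5 (out_shuffle): [3 5 6 7 9 1 8 0 2 4]
After op 6 (reverse): [4 2 0 8 1 9 7 6 5 3]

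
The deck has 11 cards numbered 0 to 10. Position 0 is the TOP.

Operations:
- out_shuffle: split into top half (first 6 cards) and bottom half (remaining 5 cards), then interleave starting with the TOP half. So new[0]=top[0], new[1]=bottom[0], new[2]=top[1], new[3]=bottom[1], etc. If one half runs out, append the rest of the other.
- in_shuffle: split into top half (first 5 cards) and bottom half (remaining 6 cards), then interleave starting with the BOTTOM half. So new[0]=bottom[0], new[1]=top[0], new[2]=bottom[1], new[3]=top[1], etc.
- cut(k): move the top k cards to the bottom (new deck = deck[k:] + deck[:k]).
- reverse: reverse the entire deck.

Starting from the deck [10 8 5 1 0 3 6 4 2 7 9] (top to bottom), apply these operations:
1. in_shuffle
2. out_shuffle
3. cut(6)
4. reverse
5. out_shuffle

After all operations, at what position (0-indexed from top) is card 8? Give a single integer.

Answer: 9

Derivation:
After op 1 (in_shuffle): [3 10 6 8 4 5 2 1 7 0 9]
After op 2 (out_shuffle): [3 2 10 1 6 7 8 0 4 9 5]
After op 3 (cut(6)): [8 0 4 9 5 3 2 10 1 6 7]
After op 4 (reverse): [7 6 1 10 2 3 5 9 4 0 8]
After op 5 (out_shuffle): [7 5 6 9 1 4 10 0 2 8 3]
Card 8 is at position 9.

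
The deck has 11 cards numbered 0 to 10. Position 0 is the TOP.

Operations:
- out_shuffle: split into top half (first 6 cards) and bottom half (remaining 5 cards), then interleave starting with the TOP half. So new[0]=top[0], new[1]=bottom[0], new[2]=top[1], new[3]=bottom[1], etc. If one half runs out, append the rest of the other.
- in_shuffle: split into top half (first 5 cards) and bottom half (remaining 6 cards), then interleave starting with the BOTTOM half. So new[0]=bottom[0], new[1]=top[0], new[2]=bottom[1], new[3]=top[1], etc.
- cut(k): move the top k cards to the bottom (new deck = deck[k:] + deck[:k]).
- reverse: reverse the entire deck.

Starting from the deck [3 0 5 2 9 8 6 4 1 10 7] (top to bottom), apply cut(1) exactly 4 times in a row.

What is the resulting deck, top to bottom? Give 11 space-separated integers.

After op 1 (cut(1)): [0 5 2 9 8 6 4 1 10 7 3]
After op 2 (cut(1)): [5 2 9 8 6 4 1 10 7 3 0]
After op 3 (cut(1)): [2 9 8 6 4 1 10 7 3 0 5]
After op 4 (cut(1)): [9 8 6 4 1 10 7 3 0 5 2]

Answer: 9 8 6 4 1 10 7 3 0 5 2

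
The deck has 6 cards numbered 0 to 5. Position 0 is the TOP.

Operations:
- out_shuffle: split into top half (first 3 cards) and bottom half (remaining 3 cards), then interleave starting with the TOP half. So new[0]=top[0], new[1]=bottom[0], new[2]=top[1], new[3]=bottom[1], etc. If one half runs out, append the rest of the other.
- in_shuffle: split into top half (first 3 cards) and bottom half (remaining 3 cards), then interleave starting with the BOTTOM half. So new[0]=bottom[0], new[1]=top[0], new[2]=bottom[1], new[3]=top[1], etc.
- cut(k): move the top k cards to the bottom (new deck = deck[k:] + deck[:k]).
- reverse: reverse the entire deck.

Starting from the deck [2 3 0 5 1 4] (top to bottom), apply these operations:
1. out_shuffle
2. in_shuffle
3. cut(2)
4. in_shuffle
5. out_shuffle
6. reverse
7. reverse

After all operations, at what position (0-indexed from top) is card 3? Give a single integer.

Answer: 0

Derivation:
After op 1 (out_shuffle): [2 5 3 1 0 4]
After op 2 (in_shuffle): [1 2 0 5 4 3]
After op 3 (cut(2)): [0 5 4 3 1 2]
After op 4 (in_shuffle): [3 0 1 5 2 4]
After op 5 (out_shuffle): [3 5 0 2 1 4]
After op 6 (reverse): [4 1 2 0 5 3]
After op 7 (reverse): [3 5 0 2 1 4]
Card 3 is at position 0.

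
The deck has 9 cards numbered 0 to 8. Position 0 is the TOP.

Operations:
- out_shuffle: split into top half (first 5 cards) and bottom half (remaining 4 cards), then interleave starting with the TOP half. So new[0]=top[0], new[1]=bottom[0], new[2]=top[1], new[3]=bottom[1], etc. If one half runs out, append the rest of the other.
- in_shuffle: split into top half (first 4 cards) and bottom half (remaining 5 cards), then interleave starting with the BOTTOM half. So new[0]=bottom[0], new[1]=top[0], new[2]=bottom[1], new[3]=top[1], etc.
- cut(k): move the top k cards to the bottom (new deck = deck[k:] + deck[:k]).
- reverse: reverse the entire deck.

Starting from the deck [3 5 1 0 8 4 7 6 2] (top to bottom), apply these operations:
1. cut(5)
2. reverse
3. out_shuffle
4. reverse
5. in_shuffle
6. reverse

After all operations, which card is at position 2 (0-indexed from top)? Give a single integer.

Answer: 2

Derivation:
After op 1 (cut(5)): [4 7 6 2 3 5 1 0 8]
After op 2 (reverse): [8 0 1 5 3 2 6 7 4]
After op 3 (out_shuffle): [8 2 0 6 1 7 5 4 3]
After op 4 (reverse): [3 4 5 7 1 6 0 2 8]
After op 5 (in_shuffle): [1 3 6 4 0 5 2 7 8]
After op 6 (reverse): [8 7 2 5 0 4 6 3 1]
Position 2: card 2.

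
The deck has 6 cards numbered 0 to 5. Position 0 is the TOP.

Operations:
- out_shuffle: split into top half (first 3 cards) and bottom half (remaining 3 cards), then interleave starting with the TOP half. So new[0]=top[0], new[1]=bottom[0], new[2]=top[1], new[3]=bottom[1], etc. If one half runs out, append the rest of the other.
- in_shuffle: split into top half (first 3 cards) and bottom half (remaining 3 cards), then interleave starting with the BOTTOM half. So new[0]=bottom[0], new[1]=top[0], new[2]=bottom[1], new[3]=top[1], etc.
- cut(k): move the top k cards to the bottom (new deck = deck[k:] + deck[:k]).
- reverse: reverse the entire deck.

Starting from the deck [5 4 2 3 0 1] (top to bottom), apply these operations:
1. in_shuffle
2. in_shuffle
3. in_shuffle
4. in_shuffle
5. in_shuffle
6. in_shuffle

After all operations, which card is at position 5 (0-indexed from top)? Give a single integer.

Answer: 1

Derivation:
After op 1 (in_shuffle): [3 5 0 4 1 2]
After op 2 (in_shuffle): [4 3 1 5 2 0]
After op 3 (in_shuffle): [5 4 2 3 0 1]
After op 4 (in_shuffle): [3 5 0 4 1 2]
After op 5 (in_shuffle): [4 3 1 5 2 0]
After op 6 (in_shuffle): [5 4 2 3 0 1]
Position 5: card 1.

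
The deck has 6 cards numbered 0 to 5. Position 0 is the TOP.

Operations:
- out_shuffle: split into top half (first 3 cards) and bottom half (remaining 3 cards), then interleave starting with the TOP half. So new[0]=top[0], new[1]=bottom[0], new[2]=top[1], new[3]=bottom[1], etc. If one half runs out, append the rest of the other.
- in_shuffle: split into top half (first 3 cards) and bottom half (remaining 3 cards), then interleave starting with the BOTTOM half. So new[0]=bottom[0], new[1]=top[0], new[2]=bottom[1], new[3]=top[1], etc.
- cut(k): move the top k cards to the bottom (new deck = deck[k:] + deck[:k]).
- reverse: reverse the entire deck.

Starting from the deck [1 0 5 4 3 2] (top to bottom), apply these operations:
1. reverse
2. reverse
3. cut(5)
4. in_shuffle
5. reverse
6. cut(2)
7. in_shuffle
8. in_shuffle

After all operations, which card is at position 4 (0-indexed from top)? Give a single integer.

Answer: 2

Derivation:
After op 1 (reverse): [2 3 4 5 0 1]
After op 2 (reverse): [1 0 5 4 3 2]
After op 3 (cut(5)): [2 1 0 5 4 3]
After op 4 (in_shuffle): [5 2 4 1 3 0]
After op 5 (reverse): [0 3 1 4 2 5]
After op 6 (cut(2)): [1 4 2 5 0 3]
After op 7 (in_shuffle): [5 1 0 4 3 2]
After op 8 (in_shuffle): [4 5 3 1 2 0]
Position 4: card 2.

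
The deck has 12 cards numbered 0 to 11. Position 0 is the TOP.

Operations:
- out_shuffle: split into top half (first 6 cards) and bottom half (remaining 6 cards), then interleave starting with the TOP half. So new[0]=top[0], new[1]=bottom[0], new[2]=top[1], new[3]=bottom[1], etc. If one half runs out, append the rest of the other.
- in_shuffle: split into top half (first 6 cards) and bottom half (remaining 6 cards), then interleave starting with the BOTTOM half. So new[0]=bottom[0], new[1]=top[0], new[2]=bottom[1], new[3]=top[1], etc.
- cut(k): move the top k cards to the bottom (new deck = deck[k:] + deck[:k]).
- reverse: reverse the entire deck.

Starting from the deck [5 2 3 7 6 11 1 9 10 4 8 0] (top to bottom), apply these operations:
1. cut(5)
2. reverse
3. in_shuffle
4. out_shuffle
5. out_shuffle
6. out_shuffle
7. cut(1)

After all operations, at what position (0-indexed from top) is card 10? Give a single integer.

Answer: 9

Derivation:
After op 1 (cut(5)): [11 1 9 10 4 8 0 5 2 3 7 6]
After op 2 (reverse): [6 7 3 2 5 0 8 4 10 9 1 11]
After op 3 (in_shuffle): [8 6 4 7 10 3 9 2 1 5 11 0]
After op 4 (out_shuffle): [8 9 6 2 4 1 7 5 10 11 3 0]
After op 5 (out_shuffle): [8 7 9 5 6 10 2 11 4 3 1 0]
After op 6 (out_shuffle): [8 2 7 11 9 4 5 3 6 1 10 0]
After op 7 (cut(1)): [2 7 11 9 4 5 3 6 1 10 0 8]
Card 10 is at position 9.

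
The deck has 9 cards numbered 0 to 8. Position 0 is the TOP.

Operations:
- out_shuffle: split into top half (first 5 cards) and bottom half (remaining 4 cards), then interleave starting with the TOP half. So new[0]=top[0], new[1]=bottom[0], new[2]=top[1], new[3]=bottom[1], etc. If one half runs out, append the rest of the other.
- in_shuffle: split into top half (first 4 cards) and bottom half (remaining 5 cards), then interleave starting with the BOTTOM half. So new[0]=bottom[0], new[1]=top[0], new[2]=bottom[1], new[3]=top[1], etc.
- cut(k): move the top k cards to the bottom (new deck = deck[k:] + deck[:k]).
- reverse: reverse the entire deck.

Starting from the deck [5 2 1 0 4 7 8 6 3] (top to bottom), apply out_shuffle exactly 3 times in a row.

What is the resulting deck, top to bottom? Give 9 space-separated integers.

After op 1 (out_shuffle): [5 7 2 8 1 6 0 3 4]
After op 2 (out_shuffle): [5 6 7 0 2 3 8 4 1]
After op 3 (out_shuffle): [5 3 6 8 7 4 0 1 2]

Answer: 5 3 6 8 7 4 0 1 2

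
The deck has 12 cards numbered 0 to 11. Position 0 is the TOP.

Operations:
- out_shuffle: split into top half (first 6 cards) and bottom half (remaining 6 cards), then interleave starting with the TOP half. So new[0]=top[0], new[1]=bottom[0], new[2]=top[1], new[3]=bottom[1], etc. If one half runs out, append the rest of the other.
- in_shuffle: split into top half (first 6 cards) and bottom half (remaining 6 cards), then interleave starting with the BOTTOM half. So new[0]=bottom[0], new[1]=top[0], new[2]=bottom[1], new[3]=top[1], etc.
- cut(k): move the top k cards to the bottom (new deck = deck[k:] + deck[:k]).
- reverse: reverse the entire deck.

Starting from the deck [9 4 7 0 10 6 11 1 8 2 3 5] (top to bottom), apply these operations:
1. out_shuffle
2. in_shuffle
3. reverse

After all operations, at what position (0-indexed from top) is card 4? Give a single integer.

Answer: 6

Derivation:
After op 1 (out_shuffle): [9 11 4 1 7 8 0 2 10 3 6 5]
After op 2 (in_shuffle): [0 9 2 11 10 4 3 1 6 7 5 8]
After op 3 (reverse): [8 5 7 6 1 3 4 10 11 2 9 0]
Card 4 is at position 6.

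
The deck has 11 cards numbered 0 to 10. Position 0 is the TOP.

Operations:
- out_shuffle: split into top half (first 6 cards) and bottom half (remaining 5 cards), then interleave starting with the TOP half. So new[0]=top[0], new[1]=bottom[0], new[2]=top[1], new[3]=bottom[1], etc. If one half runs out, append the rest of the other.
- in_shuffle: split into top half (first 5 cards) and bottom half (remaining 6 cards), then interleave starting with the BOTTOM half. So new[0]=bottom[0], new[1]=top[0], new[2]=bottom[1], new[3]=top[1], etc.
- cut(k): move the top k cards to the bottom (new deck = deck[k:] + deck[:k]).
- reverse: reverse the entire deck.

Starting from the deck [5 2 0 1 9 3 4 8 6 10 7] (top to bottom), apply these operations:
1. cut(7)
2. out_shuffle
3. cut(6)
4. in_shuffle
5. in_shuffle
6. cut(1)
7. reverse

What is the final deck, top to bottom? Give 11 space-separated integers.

After op 1 (cut(7)): [8 6 10 7 5 2 0 1 9 3 4]
After op 2 (out_shuffle): [8 0 6 1 10 9 7 3 5 4 2]
After op 3 (cut(6)): [7 3 5 4 2 8 0 6 1 10 9]
After op 4 (in_shuffle): [8 7 0 3 6 5 1 4 10 2 9]
After op 5 (in_shuffle): [5 8 1 7 4 0 10 3 2 6 9]
After op 6 (cut(1)): [8 1 7 4 0 10 3 2 6 9 5]
After op 7 (reverse): [5 9 6 2 3 10 0 4 7 1 8]

Answer: 5 9 6 2 3 10 0 4 7 1 8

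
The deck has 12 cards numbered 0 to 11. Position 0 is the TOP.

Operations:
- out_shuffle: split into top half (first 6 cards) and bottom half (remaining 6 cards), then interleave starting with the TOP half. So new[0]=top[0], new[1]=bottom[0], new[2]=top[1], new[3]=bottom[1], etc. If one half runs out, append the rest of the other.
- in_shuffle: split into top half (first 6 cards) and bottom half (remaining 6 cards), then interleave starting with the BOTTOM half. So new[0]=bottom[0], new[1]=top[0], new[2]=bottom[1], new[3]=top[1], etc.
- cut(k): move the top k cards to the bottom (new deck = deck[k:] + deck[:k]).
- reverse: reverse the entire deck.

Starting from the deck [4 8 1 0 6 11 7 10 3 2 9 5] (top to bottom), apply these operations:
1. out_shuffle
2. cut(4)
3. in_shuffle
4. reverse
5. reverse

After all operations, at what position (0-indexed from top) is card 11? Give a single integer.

Answer: 0

Derivation:
After op 1 (out_shuffle): [4 7 8 10 1 3 0 2 6 9 11 5]
After op 2 (cut(4)): [1 3 0 2 6 9 11 5 4 7 8 10]
After op 3 (in_shuffle): [11 1 5 3 4 0 7 2 8 6 10 9]
After op 4 (reverse): [9 10 6 8 2 7 0 4 3 5 1 11]
After op 5 (reverse): [11 1 5 3 4 0 7 2 8 6 10 9]
Card 11 is at position 0.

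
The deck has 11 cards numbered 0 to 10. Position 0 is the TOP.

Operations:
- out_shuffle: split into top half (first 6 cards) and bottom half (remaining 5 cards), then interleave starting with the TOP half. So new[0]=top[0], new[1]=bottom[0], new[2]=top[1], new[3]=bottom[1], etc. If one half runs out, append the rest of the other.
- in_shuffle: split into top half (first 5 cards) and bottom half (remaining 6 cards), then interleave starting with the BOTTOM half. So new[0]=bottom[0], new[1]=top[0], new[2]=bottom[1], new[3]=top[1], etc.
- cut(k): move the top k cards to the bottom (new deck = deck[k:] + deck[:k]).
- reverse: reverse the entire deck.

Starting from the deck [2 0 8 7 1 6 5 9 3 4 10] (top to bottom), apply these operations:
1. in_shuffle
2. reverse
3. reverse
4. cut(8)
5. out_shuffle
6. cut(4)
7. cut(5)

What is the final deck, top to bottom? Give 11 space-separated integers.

Answer: 7 5 4 0 1 9 10 8 6 3 2

Derivation:
After op 1 (in_shuffle): [6 2 5 0 9 8 3 7 4 1 10]
After op 2 (reverse): [10 1 4 7 3 8 9 0 5 2 6]
After op 3 (reverse): [6 2 5 0 9 8 3 7 4 1 10]
After op 4 (cut(8)): [4 1 10 6 2 5 0 9 8 3 7]
After op 5 (out_shuffle): [4 0 1 9 10 8 6 3 2 7 5]
After op 6 (cut(4)): [10 8 6 3 2 7 5 4 0 1 9]
After op 7 (cut(5)): [7 5 4 0 1 9 10 8 6 3 2]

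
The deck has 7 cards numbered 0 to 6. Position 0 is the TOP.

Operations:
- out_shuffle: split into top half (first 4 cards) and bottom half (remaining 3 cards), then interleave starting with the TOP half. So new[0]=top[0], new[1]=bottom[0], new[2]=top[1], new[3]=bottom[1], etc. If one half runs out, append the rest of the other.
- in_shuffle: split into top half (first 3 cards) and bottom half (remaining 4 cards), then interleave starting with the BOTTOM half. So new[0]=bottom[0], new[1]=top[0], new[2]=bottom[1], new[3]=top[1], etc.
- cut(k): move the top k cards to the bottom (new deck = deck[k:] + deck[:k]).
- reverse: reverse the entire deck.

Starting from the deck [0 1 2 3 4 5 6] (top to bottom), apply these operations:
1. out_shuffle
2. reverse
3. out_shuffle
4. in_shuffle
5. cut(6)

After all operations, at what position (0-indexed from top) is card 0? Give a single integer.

After op 1 (out_shuffle): [0 4 1 5 2 6 3]
After op 2 (reverse): [3 6 2 5 1 4 0]
After op 3 (out_shuffle): [3 1 6 4 2 0 5]
After op 4 (in_shuffle): [4 3 2 1 0 6 5]
After op 5 (cut(6)): [5 4 3 2 1 0 6]
Card 0 is at position 5.

Answer: 5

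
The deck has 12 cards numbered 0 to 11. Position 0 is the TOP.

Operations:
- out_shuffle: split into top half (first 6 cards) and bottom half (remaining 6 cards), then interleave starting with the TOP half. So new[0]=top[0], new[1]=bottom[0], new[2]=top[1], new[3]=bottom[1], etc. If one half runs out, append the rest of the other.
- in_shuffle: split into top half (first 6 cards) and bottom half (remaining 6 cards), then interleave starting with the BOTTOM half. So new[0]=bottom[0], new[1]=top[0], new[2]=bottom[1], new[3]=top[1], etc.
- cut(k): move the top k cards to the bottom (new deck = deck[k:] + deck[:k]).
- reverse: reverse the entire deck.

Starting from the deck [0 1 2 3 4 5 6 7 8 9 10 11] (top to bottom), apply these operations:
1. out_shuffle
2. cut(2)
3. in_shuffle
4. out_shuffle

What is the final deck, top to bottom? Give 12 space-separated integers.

After op 1 (out_shuffle): [0 6 1 7 2 8 3 9 4 10 5 11]
After op 2 (cut(2)): [1 7 2 8 3 9 4 10 5 11 0 6]
After op 3 (in_shuffle): [4 1 10 7 5 2 11 8 0 3 6 9]
After op 4 (out_shuffle): [4 11 1 8 10 0 7 3 5 6 2 9]

Answer: 4 11 1 8 10 0 7 3 5 6 2 9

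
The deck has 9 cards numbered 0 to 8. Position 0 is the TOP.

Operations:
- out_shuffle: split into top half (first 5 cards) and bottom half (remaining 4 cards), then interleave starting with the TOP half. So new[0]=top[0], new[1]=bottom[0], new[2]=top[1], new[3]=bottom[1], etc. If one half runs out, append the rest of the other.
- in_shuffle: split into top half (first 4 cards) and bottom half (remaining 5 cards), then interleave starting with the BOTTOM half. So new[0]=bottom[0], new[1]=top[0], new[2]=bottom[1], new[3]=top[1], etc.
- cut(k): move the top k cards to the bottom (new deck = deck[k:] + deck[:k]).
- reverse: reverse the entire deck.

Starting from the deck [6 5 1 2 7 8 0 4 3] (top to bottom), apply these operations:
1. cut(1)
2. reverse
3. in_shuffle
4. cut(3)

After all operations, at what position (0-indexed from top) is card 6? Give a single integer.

After op 1 (cut(1)): [5 1 2 7 8 0 4 3 6]
After op 2 (reverse): [6 3 4 0 8 7 2 1 5]
After op 3 (in_shuffle): [8 6 7 3 2 4 1 0 5]
After op 4 (cut(3)): [3 2 4 1 0 5 8 6 7]
Card 6 is at position 7.

Answer: 7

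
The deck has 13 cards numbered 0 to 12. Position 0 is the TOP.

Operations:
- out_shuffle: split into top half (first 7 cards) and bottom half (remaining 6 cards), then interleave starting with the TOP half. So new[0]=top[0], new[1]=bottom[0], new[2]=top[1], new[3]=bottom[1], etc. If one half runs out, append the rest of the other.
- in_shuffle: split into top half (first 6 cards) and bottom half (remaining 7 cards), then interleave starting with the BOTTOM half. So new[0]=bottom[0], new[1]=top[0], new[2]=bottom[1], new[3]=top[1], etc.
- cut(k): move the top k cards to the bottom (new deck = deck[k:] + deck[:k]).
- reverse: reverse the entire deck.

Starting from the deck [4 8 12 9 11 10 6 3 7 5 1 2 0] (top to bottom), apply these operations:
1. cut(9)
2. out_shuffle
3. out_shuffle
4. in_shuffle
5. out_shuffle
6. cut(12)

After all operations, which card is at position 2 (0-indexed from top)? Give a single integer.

Answer: 4

Derivation:
After op 1 (cut(9)): [5 1 2 0 4 8 12 9 11 10 6 3 7]
After op 2 (out_shuffle): [5 9 1 11 2 10 0 6 4 3 8 7 12]
After op 3 (out_shuffle): [5 6 9 4 1 3 11 8 2 7 10 12 0]
After op 4 (in_shuffle): [11 5 8 6 2 9 7 4 10 1 12 3 0]
After op 5 (out_shuffle): [11 4 5 10 8 1 6 12 2 3 9 0 7]
After op 6 (cut(12)): [7 11 4 5 10 8 1 6 12 2 3 9 0]
Position 2: card 4.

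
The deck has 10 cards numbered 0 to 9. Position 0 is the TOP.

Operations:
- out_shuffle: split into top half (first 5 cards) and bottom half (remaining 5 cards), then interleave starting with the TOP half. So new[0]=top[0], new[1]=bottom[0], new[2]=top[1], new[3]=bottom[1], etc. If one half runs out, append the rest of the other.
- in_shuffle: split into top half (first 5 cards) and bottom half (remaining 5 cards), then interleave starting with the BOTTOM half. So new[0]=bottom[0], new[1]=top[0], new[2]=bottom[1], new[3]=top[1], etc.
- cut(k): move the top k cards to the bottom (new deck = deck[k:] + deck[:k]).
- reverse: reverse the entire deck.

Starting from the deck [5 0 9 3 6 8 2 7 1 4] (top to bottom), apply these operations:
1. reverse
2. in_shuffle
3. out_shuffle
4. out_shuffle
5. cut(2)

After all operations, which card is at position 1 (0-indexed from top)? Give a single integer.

After op 1 (reverse): [4 1 7 2 8 6 3 9 0 5]
After op 2 (in_shuffle): [6 4 3 1 9 7 0 2 5 8]
After op 3 (out_shuffle): [6 7 4 0 3 2 1 5 9 8]
After op 4 (out_shuffle): [6 2 7 1 4 5 0 9 3 8]
After op 5 (cut(2)): [7 1 4 5 0 9 3 8 6 2]
Position 1: card 1.

Answer: 1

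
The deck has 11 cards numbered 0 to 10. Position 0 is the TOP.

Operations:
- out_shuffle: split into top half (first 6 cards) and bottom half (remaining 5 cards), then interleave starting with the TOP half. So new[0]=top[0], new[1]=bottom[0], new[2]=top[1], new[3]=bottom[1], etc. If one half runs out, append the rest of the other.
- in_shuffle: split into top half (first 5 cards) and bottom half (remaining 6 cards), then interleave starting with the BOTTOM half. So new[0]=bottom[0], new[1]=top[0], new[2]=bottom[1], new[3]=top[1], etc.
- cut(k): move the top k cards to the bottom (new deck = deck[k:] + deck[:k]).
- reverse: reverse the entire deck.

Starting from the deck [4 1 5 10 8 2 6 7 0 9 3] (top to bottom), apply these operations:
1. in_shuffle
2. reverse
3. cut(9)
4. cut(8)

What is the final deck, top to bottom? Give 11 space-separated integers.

After op 1 (in_shuffle): [2 4 6 1 7 5 0 10 9 8 3]
After op 2 (reverse): [3 8 9 10 0 5 7 1 6 4 2]
After op 3 (cut(9)): [4 2 3 8 9 10 0 5 7 1 6]
After op 4 (cut(8)): [7 1 6 4 2 3 8 9 10 0 5]

Answer: 7 1 6 4 2 3 8 9 10 0 5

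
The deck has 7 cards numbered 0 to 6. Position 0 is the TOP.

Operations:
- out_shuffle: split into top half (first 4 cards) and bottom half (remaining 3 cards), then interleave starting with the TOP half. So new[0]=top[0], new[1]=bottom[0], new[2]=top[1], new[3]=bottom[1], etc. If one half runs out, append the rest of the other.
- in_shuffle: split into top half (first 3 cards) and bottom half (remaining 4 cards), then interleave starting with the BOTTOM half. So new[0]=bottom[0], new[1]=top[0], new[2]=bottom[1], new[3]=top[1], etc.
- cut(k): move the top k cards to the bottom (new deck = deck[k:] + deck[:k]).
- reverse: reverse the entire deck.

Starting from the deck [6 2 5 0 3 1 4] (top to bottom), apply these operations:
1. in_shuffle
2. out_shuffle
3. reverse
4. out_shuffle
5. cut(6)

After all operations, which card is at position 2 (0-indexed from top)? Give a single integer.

Answer: 6

Derivation:
After op 1 (in_shuffle): [0 6 3 2 1 5 4]
After op 2 (out_shuffle): [0 1 6 5 3 4 2]
After op 3 (reverse): [2 4 3 5 6 1 0]
After op 4 (out_shuffle): [2 6 4 1 3 0 5]
After op 5 (cut(6)): [5 2 6 4 1 3 0]
Position 2: card 6.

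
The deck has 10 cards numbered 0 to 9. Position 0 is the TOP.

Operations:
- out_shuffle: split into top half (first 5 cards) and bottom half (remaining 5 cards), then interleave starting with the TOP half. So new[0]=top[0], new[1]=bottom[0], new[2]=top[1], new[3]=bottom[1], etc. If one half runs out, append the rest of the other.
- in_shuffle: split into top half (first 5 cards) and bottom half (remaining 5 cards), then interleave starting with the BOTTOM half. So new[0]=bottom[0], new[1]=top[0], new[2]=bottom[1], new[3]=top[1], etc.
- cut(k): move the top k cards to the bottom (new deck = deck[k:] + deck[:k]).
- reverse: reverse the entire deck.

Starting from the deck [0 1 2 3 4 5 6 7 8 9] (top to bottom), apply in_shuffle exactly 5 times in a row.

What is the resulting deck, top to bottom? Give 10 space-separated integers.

Answer: 9 8 7 6 5 4 3 2 1 0

Derivation:
After op 1 (in_shuffle): [5 0 6 1 7 2 8 3 9 4]
After op 2 (in_shuffle): [2 5 8 0 3 6 9 1 4 7]
After op 3 (in_shuffle): [6 2 9 5 1 8 4 0 7 3]
After op 4 (in_shuffle): [8 6 4 2 0 9 7 5 3 1]
After op 5 (in_shuffle): [9 8 7 6 5 4 3 2 1 0]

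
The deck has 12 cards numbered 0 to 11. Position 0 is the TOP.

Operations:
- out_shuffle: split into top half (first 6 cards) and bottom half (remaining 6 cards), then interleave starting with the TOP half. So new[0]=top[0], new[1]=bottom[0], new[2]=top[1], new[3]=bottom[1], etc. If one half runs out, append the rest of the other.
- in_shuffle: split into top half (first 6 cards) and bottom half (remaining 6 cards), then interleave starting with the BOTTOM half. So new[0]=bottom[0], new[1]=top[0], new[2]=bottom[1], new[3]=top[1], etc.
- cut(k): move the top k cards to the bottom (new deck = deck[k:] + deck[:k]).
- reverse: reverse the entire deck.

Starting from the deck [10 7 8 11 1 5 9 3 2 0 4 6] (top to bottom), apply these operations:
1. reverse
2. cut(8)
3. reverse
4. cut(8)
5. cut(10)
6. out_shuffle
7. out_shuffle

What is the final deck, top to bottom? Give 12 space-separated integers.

Answer: 4 7 1 3 6 8 5 2 10 11 9 0

Derivation:
After op 1 (reverse): [6 4 0 2 3 9 5 1 11 8 7 10]
After op 2 (cut(8)): [11 8 7 10 6 4 0 2 3 9 5 1]
After op 3 (reverse): [1 5 9 3 2 0 4 6 10 7 8 11]
After op 4 (cut(8)): [10 7 8 11 1 5 9 3 2 0 4 6]
After op 5 (cut(10)): [4 6 10 7 8 11 1 5 9 3 2 0]
After op 6 (out_shuffle): [4 1 6 5 10 9 7 3 8 2 11 0]
After op 7 (out_shuffle): [4 7 1 3 6 8 5 2 10 11 9 0]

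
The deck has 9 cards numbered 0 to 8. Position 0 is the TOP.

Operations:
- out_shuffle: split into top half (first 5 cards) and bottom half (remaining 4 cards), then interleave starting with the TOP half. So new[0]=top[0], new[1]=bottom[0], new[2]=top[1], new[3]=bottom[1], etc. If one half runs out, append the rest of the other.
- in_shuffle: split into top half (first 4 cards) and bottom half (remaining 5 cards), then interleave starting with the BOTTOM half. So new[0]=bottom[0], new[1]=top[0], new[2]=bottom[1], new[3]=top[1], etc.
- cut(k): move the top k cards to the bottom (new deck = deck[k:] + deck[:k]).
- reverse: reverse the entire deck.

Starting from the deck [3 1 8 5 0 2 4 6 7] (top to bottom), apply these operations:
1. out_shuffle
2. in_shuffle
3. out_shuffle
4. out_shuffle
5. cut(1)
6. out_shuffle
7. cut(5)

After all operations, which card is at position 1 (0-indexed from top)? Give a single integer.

Answer: 3

Derivation:
After op 1 (out_shuffle): [3 2 1 4 8 6 5 7 0]
After op 2 (in_shuffle): [8 3 6 2 5 1 7 4 0]
After op 3 (out_shuffle): [8 1 3 7 6 4 2 0 5]
After op 4 (out_shuffle): [8 4 1 2 3 0 7 5 6]
After op 5 (cut(1)): [4 1 2 3 0 7 5 6 8]
After op 6 (out_shuffle): [4 7 1 5 2 6 3 8 0]
After op 7 (cut(5)): [6 3 8 0 4 7 1 5 2]
Position 1: card 3.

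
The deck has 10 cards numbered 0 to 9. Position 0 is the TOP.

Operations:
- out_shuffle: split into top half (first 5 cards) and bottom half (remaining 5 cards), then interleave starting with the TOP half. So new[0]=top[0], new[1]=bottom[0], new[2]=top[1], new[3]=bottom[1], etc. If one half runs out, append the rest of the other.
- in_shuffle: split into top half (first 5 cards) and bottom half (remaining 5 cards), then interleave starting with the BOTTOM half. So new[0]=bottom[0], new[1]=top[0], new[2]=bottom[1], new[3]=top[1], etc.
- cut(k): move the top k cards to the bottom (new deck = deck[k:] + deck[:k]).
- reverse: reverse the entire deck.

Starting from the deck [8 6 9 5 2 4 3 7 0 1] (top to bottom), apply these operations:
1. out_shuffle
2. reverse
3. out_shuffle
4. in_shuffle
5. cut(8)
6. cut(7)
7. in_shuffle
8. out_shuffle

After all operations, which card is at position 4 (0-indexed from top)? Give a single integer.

Answer: 1

Derivation:
After op 1 (out_shuffle): [8 4 6 3 9 7 5 0 2 1]
After op 2 (reverse): [1 2 0 5 7 9 3 6 4 8]
After op 3 (out_shuffle): [1 9 2 3 0 6 5 4 7 8]
After op 4 (in_shuffle): [6 1 5 9 4 2 7 3 8 0]
After op 5 (cut(8)): [8 0 6 1 5 9 4 2 7 3]
After op 6 (cut(7)): [2 7 3 8 0 6 1 5 9 4]
After op 7 (in_shuffle): [6 2 1 7 5 3 9 8 4 0]
After op 8 (out_shuffle): [6 3 2 9 1 8 7 4 5 0]
Position 4: card 1.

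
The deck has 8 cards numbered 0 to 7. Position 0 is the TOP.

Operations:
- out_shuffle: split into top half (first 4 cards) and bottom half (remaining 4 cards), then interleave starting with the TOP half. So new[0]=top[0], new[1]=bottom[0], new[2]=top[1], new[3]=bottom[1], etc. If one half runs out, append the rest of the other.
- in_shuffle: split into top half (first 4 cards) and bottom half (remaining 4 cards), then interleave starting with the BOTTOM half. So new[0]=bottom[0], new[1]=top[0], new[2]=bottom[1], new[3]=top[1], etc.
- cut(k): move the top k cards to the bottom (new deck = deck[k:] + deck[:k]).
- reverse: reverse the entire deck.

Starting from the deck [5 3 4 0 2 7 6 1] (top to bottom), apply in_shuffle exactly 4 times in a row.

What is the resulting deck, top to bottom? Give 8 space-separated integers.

After op 1 (in_shuffle): [2 5 7 3 6 4 1 0]
After op 2 (in_shuffle): [6 2 4 5 1 7 0 3]
After op 3 (in_shuffle): [1 6 7 2 0 4 3 5]
After op 4 (in_shuffle): [0 1 4 6 3 7 5 2]

Answer: 0 1 4 6 3 7 5 2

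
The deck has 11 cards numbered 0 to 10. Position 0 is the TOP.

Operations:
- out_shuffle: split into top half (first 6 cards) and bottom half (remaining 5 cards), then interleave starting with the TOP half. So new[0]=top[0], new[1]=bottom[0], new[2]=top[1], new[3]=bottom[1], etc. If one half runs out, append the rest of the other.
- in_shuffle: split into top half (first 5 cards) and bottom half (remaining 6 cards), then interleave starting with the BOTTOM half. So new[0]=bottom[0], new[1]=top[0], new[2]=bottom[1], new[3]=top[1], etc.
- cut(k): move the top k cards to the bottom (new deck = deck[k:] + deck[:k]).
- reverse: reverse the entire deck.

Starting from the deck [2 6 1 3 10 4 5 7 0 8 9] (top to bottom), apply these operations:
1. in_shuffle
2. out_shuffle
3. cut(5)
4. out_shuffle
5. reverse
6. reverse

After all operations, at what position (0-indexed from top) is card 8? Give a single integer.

Answer: 0

Derivation:
After op 1 (in_shuffle): [4 2 5 6 7 1 0 3 8 10 9]
After op 2 (out_shuffle): [4 0 2 3 5 8 6 10 7 9 1]
After op 3 (cut(5)): [8 6 10 7 9 1 4 0 2 3 5]
After op 4 (out_shuffle): [8 4 6 0 10 2 7 3 9 5 1]
After op 5 (reverse): [1 5 9 3 7 2 10 0 6 4 8]
After op 6 (reverse): [8 4 6 0 10 2 7 3 9 5 1]
Card 8 is at position 0.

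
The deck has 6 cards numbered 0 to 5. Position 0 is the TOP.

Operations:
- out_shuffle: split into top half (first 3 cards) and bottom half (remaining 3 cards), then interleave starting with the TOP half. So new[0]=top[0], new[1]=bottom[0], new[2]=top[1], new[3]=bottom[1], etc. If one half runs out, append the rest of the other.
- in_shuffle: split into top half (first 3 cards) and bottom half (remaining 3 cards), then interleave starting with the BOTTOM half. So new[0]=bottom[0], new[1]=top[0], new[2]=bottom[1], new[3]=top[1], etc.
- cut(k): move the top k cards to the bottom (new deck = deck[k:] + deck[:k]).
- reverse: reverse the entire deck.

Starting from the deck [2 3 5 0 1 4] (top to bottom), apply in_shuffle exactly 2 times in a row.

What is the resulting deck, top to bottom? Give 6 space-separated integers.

Answer: 3 0 4 2 5 1

Derivation:
After op 1 (in_shuffle): [0 2 1 3 4 5]
After op 2 (in_shuffle): [3 0 4 2 5 1]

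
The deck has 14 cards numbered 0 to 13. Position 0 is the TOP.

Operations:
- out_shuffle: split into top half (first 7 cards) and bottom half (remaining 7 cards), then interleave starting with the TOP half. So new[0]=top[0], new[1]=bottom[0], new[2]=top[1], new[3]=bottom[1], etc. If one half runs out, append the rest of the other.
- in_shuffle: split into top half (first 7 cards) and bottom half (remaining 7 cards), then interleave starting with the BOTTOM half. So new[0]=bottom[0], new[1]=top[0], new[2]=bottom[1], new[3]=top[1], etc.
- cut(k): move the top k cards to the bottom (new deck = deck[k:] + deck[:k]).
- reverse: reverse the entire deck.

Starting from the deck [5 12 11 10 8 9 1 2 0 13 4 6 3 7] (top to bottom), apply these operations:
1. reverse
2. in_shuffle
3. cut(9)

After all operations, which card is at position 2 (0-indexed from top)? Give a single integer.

Answer: 0

Derivation:
After op 1 (reverse): [7 3 6 4 13 0 2 1 9 8 10 11 12 5]
After op 2 (in_shuffle): [1 7 9 3 8 6 10 4 11 13 12 0 5 2]
After op 3 (cut(9)): [13 12 0 5 2 1 7 9 3 8 6 10 4 11]
Position 2: card 0.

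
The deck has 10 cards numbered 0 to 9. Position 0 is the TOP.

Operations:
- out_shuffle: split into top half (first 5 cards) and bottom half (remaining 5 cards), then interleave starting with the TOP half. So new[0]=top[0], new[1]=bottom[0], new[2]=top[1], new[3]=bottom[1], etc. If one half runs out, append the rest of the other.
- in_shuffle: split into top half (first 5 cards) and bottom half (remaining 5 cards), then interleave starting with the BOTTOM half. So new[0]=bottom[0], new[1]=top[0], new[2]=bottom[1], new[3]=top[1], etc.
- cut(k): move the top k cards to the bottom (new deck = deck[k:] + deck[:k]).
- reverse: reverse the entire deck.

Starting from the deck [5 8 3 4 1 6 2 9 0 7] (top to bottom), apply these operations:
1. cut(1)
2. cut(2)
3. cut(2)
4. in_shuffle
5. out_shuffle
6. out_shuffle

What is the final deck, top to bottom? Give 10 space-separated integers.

After op 1 (cut(1)): [8 3 4 1 6 2 9 0 7 5]
After op 2 (cut(2)): [4 1 6 2 9 0 7 5 8 3]
After op 3 (cut(2)): [6 2 9 0 7 5 8 3 4 1]
After op 4 (in_shuffle): [5 6 8 2 3 9 4 0 1 7]
After op 5 (out_shuffle): [5 9 6 4 8 0 2 1 3 7]
After op 6 (out_shuffle): [5 0 9 2 6 1 4 3 8 7]

Answer: 5 0 9 2 6 1 4 3 8 7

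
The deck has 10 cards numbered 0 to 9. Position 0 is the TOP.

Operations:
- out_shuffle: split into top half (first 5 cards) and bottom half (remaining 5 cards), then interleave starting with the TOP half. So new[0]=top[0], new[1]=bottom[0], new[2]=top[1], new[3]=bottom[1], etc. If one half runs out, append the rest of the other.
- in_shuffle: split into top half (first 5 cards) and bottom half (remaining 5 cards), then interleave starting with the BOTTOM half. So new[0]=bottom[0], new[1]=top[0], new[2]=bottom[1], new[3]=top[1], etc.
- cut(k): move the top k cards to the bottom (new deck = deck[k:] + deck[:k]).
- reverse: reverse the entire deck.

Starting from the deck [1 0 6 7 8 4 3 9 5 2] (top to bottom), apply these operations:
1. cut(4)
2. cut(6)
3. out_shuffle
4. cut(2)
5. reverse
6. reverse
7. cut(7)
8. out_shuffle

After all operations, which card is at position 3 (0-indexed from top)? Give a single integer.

After op 1 (cut(4)): [8 4 3 9 5 2 1 0 6 7]
After op 2 (cut(6)): [1 0 6 7 8 4 3 9 5 2]
After op 3 (out_shuffle): [1 4 0 3 6 9 7 5 8 2]
After op 4 (cut(2)): [0 3 6 9 7 5 8 2 1 4]
After op 5 (reverse): [4 1 2 8 5 7 9 6 3 0]
After op 6 (reverse): [0 3 6 9 7 5 8 2 1 4]
After op 7 (cut(7)): [2 1 4 0 3 6 9 7 5 8]
After op 8 (out_shuffle): [2 6 1 9 4 7 0 5 3 8]
Position 3: card 9.

Answer: 9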